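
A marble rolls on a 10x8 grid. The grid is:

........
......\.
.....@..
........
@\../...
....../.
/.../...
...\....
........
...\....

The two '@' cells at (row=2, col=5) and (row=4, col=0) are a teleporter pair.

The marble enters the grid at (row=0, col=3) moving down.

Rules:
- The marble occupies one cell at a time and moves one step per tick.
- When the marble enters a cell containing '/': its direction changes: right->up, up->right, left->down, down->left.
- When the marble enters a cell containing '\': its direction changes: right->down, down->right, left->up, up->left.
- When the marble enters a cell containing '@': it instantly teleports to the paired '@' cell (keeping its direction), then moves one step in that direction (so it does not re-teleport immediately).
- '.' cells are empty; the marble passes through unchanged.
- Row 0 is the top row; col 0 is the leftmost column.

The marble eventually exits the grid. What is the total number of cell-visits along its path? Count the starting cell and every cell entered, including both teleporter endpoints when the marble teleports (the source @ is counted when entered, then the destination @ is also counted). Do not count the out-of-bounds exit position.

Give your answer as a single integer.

Answer: 12

Derivation:
Step 1: enter (0,3), '.' pass, move down to (1,3)
Step 2: enter (1,3), '.' pass, move down to (2,3)
Step 3: enter (2,3), '.' pass, move down to (3,3)
Step 4: enter (3,3), '.' pass, move down to (4,3)
Step 5: enter (4,3), '.' pass, move down to (5,3)
Step 6: enter (5,3), '.' pass, move down to (6,3)
Step 7: enter (6,3), '.' pass, move down to (7,3)
Step 8: enter (7,3), '\' deflects down->right, move right to (7,4)
Step 9: enter (7,4), '.' pass, move right to (7,5)
Step 10: enter (7,5), '.' pass, move right to (7,6)
Step 11: enter (7,6), '.' pass, move right to (7,7)
Step 12: enter (7,7), '.' pass, move right to (7,8)
Step 13: at (7,8) — EXIT via right edge, pos 7
Path length (cell visits): 12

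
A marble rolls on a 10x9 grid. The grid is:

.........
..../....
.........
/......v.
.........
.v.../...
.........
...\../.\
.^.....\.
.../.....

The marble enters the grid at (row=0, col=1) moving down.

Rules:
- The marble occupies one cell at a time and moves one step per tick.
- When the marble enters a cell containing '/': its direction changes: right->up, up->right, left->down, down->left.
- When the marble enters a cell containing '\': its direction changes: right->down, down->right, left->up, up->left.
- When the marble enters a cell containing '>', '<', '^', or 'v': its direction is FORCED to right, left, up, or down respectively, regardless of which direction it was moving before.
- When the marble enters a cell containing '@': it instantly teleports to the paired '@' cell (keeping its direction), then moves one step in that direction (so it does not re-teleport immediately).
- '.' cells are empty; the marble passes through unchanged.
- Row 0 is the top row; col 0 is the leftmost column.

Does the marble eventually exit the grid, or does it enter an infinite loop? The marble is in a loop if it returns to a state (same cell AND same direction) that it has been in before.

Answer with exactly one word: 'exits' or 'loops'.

Step 1: enter (0,1), '.' pass, move down to (1,1)
Step 2: enter (1,1), '.' pass, move down to (2,1)
Step 3: enter (2,1), '.' pass, move down to (3,1)
Step 4: enter (3,1), '.' pass, move down to (4,1)
Step 5: enter (4,1), '.' pass, move down to (5,1)
Step 6: enter (5,1), 'v' forces down->down, move down to (6,1)
Step 7: enter (6,1), '.' pass, move down to (7,1)
Step 8: enter (7,1), '.' pass, move down to (8,1)
Step 9: enter (8,1), '^' forces down->up, move up to (7,1)
Step 10: enter (7,1), '.' pass, move up to (6,1)
Step 11: enter (6,1), '.' pass, move up to (5,1)
Step 12: enter (5,1), 'v' forces up->down, move down to (6,1)
Step 13: at (6,1) dir=down — LOOP DETECTED (seen before)

Answer: loops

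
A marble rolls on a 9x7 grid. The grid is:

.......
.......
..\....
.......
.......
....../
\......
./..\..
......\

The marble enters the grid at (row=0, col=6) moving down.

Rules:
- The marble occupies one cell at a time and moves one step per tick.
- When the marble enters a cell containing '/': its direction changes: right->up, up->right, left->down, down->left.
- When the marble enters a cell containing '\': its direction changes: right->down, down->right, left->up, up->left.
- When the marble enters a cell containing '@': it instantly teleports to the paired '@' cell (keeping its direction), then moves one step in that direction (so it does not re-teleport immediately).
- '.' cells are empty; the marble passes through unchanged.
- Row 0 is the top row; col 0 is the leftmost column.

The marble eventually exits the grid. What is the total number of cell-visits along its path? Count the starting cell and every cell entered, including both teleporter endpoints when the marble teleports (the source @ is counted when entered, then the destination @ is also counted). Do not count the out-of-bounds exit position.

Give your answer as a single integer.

Answer: 12

Derivation:
Step 1: enter (0,6), '.' pass, move down to (1,6)
Step 2: enter (1,6), '.' pass, move down to (2,6)
Step 3: enter (2,6), '.' pass, move down to (3,6)
Step 4: enter (3,6), '.' pass, move down to (4,6)
Step 5: enter (4,6), '.' pass, move down to (5,6)
Step 6: enter (5,6), '/' deflects down->left, move left to (5,5)
Step 7: enter (5,5), '.' pass, move left to (5,4)
Step 8: enter (5,4), '.' pass, move left to (5,3)
Step 9: enter (5,3), '.' pass, move left to (5,2)
Step 10: enter (5,2), '.' pass, move left to (5,1)
Step 11: enter (5,1), '.' pass, move left to (5,0)
Step 12: enter (5,0), '.' pass, move left to (5,-1)
Step 13: at (5,-1) — EXIT via left edge, pos 5
Path length (cell visits): 12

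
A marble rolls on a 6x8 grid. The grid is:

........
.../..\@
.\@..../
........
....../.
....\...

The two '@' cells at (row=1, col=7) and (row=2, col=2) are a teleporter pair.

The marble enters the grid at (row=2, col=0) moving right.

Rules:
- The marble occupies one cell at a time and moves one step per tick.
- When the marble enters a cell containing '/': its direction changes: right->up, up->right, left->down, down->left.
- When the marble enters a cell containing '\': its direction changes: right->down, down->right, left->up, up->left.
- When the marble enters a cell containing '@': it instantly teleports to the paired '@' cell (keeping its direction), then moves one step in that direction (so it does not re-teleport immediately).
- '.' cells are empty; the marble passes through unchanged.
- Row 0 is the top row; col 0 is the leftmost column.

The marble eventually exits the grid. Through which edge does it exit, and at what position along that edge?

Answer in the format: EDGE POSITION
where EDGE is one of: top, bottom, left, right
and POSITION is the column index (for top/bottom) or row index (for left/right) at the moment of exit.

Answer: bottom 1

Derivation:
Step 1: enter (2,0), '.' pass, move right to (2,1)
Step 2: enter (2,1), '\' deflects right->down, move down to (3,1)
Step 3: enter (3,1), '.' pass, move down to (4,1)
Step 4: enter (4,1), '.' pass, move down to (5,1)
Step 5: enter (5,1), '.' pass, move down to (6,1)
Step 6: at (6,1) — EXIT via bottom edge, pos 1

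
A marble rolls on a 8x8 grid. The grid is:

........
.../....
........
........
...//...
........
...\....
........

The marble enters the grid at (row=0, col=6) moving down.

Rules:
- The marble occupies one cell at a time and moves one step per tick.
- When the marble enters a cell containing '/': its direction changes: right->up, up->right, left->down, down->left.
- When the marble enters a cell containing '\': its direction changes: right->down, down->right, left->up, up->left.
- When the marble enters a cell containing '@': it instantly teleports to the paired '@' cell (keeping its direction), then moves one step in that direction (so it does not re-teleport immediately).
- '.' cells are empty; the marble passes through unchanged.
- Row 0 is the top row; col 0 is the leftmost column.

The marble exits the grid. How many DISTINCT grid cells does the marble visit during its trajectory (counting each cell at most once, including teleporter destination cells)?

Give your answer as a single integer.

Answer: 8

Derivation:
Step 1: enter (0,6), '.' pass, move down to (1,6)
Step 2: enter (1,6), '.' pass, move down to (2,6)
Step 3: enter (2,6), '.' pass, move down to (3,6)
Step 4: enter (3,6), '.' pass, move down to (4,6)
Step 5: enter (4,6), '.' pass, move down to (5,6)
Step 6: enter (5,6), '.' pass, move down to (6,6)
Step 7: enter (6,6), '.' pass, move down to (7,6)
Step 8: enter (7,6), '.' pass, move down to (8,6)
Step 9: at (8,6) — EXIT via bottom edge, pos 6
Distinct cells visited: 8 (path length 8)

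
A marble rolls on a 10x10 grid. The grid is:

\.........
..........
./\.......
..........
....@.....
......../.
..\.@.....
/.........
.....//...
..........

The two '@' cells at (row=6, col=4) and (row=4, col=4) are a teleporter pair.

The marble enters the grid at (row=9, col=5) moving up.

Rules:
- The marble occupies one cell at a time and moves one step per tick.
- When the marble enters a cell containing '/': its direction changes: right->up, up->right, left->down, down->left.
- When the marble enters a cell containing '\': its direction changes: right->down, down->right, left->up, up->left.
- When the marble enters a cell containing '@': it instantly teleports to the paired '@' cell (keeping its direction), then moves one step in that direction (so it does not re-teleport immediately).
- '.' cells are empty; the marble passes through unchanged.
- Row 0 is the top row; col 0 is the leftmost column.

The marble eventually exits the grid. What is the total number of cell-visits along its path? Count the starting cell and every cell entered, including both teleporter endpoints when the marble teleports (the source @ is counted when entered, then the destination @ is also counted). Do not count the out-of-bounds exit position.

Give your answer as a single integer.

Step 1: enter (9,5), '.' pass, move up to (8,5)
Step 2: enter (8,5), '/' deflects up->right, move right to (8,6)
Step 3: enter (8,6), '/' deflects right->up, move up to (7,6)
Step 4: enter (7,6), '.' pass, move up to (6,6)
Step 5: enter (6,6), '.' pass, move up to (5,6)
Step 6: enter (5,6), '.' pass, move up to (4,6)
Step 7: enter (4,6), '.' pass, move up to (3,6)
Step 8: enter (3,6), '.' pass, move up to (2,6)
Step 9: enter (2,6), '.' pass, move up to (1,6)
Step 10: enter (1,6), '.' pass, move up to (0,6)
Step 11: enter (0,6), '.' pass, move up to (-1,6)
Step 12: at (-1,6) — EXIT via top edge, pos 6
Path length (cell visits): 11

Answer: 11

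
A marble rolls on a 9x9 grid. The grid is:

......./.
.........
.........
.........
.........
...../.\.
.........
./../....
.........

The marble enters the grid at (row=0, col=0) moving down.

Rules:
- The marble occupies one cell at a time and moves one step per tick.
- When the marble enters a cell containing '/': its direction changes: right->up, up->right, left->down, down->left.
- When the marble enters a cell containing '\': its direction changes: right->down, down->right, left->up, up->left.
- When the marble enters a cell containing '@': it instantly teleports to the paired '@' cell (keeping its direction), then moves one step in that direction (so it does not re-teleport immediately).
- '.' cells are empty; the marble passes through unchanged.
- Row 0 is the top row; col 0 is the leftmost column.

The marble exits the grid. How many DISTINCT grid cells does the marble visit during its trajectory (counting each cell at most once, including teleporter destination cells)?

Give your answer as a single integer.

Step 1: enter (0,0), '.' pass, move down to (1,0)
Step 2: enter (1,0), '.' pass, move down to (2,0)
Step 3: enter (2,0), '.' pass, move down to (3,0)
Step 4: enter (3,0), '.' pass, move down to (4,0)
Step 5: enter (4,0), '.' pass, move down to (5,0)
Step 6: enter (5,0), '.' pass, move down to (6,0)
Step 7: enter (6,0), '.' pass, move down to (7,0)
Step 8: enter (7,0), '.' pass, move down to (8,0)
Step 9: enter (8,0), '.' pass, move down to (9,0)
Step 10: at (9,0) — EXIT via bottom edge, pos 0
Distinct cells visited: 9 (path length 9)

Answer: 9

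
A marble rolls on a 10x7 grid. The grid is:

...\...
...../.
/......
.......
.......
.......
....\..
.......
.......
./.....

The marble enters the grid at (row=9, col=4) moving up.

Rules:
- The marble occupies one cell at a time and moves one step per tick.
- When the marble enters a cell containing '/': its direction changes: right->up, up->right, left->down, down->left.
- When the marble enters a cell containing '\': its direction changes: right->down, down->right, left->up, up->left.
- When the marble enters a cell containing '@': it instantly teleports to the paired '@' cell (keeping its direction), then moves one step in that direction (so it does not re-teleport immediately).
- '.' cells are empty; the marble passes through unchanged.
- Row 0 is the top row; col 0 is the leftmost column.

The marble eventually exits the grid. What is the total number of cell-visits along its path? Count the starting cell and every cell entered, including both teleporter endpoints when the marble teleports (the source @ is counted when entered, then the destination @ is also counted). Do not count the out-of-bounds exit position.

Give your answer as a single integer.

Step 1: enter (9,4), '.' pass, move up to (8,4)
Step 2: enter (8,4), '.' pass, move up to (7,4)
Step 3: enter (7,4), '.' pass, move up to (6,4)
Step 4: enter (6,4), '\' deflects up->left, move left to (6,3)
Step 5: enter (6,3), '.' pass, move left to (6,2)
Step 6: enter (6,2), '.' pass, move left to (6,1)
Step 7: enter (6,1), '.' pass, move left to (6,0)
Step 8: enter (6,0), '.' pass, move left to (6,-1)
Step 9: at (6,-1) — EXIT via left edge, pos 6
Path length (cell visits): 8

Answer: 8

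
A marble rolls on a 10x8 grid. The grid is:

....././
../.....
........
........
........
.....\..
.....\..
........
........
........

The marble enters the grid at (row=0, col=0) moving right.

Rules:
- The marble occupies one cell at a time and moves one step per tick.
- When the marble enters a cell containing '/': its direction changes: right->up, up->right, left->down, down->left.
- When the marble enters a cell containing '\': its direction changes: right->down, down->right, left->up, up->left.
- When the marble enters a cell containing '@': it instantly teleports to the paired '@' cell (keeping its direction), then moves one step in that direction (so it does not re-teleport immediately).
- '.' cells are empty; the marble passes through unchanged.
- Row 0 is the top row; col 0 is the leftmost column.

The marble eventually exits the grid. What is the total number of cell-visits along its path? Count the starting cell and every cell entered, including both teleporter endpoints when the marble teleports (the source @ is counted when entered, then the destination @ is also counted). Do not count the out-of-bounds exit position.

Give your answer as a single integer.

Answer: 6

Derivation:
Step 1: enter (0,0), '.' pass, move right to (0,1)
Step 2: enter (0,1), '.' pass, move right to (0,2)
Step 3: enter (0,2), '.' pass, move right to (0,3)
Step 4: enter (0,3), '.' pass, move right to (0,4)
Step 5: enter (0,4), '.' pass, move right to (0,5)
Step 6: enter (0,5), '/' deflects right->up, move up to (-1,5)
Step 7: at (-1,5) — EXIT via top edge, pos 5
Path length (cell visits): 6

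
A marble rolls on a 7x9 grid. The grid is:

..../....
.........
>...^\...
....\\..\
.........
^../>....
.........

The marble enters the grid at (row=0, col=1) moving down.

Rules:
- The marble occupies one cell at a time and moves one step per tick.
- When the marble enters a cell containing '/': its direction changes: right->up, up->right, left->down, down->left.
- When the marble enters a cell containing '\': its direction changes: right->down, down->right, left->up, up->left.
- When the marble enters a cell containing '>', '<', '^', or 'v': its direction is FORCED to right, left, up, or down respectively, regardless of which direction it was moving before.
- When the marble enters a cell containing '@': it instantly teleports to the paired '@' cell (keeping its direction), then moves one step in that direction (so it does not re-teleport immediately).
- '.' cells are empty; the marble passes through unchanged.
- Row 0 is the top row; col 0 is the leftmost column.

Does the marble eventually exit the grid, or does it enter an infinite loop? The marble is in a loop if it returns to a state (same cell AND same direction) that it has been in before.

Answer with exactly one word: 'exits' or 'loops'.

Answer: exits

Derivation:
Step 1: enter (0,1), '.' pass, move down to (1,1)
Step 2: enter (1,1), '.' pass, move down to (2,1)
Step 3: enter (2,1), '.' pass, move down to (3,1)
Step 4: enter (3,1), '.' pass, move down to (4,1)
Step 5: enter (4,1), '.' pass, move down to (5,1)
Step 6: enter (5,1), '.' pass, move down to (6,1)
Step 7: enter (6,1), '.' pass, move down to (7,1)
Step 8: at (7,1) — EXIT via bottom edge, pos 1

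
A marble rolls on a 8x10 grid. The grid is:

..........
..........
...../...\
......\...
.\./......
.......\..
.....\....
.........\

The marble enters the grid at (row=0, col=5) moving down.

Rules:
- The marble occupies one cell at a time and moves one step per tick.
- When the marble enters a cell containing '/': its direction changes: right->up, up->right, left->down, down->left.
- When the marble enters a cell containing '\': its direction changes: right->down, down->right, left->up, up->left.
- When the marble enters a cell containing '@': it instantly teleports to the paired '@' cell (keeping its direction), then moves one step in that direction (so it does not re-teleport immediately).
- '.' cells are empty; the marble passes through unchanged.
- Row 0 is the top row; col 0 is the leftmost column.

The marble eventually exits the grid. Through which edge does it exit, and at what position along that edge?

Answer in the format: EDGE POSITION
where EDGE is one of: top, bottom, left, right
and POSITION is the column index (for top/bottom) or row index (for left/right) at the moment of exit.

Answer: left 2

Derivation:
Step 1: enter (0,5), '.' pass, move down to (1,5)
Step 2: enter (1,5), '.' pass, move down to (2,5)
Step 3: enter (2,5), '/' deflects down->left, move left to (2,4)
Step 4: enter (2,4), '.' pass, move left to (2,3)
Step 5: enter (2,3), '.' pass, move left to (2,2)
Step 6: enter (2,2), '.' pass, move left to (2,1)
Step 7: enter (2,1), '.' pass, move left to (2,0)
Step 8: enter (2,0), '.' pass, move left to (2,-1)
Step 9: at (2,-1) — EXIT via left edge, pos 2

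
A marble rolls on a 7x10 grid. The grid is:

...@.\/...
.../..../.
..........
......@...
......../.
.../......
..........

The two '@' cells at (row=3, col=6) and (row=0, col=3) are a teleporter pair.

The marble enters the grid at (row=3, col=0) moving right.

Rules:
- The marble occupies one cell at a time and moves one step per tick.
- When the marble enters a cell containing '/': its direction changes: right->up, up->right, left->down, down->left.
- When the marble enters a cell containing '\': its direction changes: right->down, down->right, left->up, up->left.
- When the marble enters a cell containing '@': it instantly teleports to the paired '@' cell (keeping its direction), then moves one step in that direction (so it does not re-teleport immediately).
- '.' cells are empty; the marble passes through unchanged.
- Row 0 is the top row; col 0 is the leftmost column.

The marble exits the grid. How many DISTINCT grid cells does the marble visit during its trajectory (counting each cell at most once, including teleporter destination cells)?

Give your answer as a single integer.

Answer: 15

Derivation:
Step 1: enter (3,0), '.' pass, move right to (3,1)
Step 2: enter (3,1), '.' pass, move right to (3,2)
Step 3: enter (3,2), '.' pass, move right to (3,3)
Step 4: enter (3,3), '.' pass, move right to (3,4)
Step 5: enter (3,4), '.' pass, move right to (3,5)
Step 6: enter (3,5), '.' pass, move right to (3,6)
Step 7: enter (3,6), '@' teleport (3,6)->(0,3), also enter (0,3), move right to (0,4)
Step 8: enter (0,4), '.' pass, move right to (0,5)
Step 9: enter (0,5), '\' deflects right->down, move down to (1,5)
Step 10: enter (1,5), '.' pass, move down to (2,5)
Step 11: enter (2,5), '.' pass, move down to (3,5)
Step 12: enter (3,5), '.' pass, move down to (4,5)
Step 13: enter (4,5), '.' pass, move down to (5,5)
Step 14: enter (5,5), '.' pass, move down to (6,5)
Step 15: enter (6,5), '.' pass, move down to (7,5)
Step 16: at (7,5) — EXIT via bottom edge, pos 5
Distinct cells visited: 15 (path length 16)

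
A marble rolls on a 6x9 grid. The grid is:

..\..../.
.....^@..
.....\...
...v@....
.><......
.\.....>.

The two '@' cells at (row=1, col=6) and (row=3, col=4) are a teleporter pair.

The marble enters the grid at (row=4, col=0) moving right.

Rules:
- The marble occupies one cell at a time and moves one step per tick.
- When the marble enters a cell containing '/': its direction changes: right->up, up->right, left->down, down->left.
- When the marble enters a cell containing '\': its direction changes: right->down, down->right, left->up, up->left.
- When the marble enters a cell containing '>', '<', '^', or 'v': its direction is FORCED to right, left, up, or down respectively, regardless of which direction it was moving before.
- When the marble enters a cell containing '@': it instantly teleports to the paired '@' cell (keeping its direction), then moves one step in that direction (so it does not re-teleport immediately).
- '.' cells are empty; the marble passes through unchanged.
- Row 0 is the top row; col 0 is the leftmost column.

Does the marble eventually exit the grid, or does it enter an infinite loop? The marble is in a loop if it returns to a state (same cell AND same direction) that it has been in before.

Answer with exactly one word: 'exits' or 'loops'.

Answer: loops

Derivation:
Step 1: enter (4,0), '.' pass, move right to (4,1)
Step 2: enter (4,1), '>' forces right->right, move right to (4,2)
Step 3: enter (4,2), '<' forces right->left, move left to (4,1)
Step 4: enter (4,1), '>' forces left->right, move right to (4,2)
Step 5: at (4,2) dir=right — LOOP DETECTED (seen before)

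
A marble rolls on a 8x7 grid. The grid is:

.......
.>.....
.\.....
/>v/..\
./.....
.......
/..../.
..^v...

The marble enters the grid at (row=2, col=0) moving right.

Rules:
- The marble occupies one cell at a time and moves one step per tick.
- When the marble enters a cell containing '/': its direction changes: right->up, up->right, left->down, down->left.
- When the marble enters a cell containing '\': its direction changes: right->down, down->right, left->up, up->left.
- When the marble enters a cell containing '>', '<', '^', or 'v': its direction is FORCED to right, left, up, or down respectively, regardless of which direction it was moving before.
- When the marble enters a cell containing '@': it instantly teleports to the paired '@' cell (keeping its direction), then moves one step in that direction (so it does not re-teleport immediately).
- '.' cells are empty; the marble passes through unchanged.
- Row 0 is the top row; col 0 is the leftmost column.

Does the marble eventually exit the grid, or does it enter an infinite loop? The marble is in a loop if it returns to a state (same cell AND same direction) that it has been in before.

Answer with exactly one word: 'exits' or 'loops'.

Answer: loops

Derivation:
Step 1: enter (2,0), '.' pass, move right to (2,1)
Step 2: enter (2,1), '\' deflects right->down, move down to (3,1)
Step 3: enter (3,1), '>' forces down->right, move right to (3,2)
Step 4: enter (3,2), 'v' forces right->down, move down to (4,2)
Step 5: enter (4,2), '.' pass, move down to (5,2)
Step 6: enter (5,2), '.' pass, move down to (6,2)
Step 7: enter (6,2), '.' pass, move down to (7,2)
Step 8: enter (7,2), '^' forces down->up, move up to (6,2)
Step 9: enter (6,2), '.' pass, move up to (5,2)
Step 10: enter (5,2), '.' pass, move up to (4,2)
Step 11: enter (4,2), '.' pass, move up to (3,2)
Step 12: enter (3,2), 'v' forces up->down, move down to (4,2)
Step 13: at (4,2) dir=down — LOOP DETECTED (seen before)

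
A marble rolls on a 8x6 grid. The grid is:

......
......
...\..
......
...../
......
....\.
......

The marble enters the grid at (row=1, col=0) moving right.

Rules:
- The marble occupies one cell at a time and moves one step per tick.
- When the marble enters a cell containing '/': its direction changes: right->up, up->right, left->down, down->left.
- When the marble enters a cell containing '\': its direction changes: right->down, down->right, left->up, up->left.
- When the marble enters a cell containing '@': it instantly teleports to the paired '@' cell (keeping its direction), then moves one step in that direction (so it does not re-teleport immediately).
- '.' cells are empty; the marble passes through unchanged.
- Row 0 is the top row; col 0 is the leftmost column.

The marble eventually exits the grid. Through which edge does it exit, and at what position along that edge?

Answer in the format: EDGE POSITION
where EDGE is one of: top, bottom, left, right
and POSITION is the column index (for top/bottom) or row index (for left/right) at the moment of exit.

Step 1: enter (1,0), '.' pass, move right to (1,1)
Step 2: enter (1,1), '.' pass, move right to (1,2)
Step 3: enter (1,2), '.' pass, move right to (1,3)
Step 4: enter (1,3), '.' pass, move right to (1,4)
Step 5: enter (1,4), '.' pass, move right to (1,5)
Step 6: enter (1,5), '.' pass, move right to (1,6)
Step 7: at (1,6) — EXIT via right edge, pos 1

Answer: right 1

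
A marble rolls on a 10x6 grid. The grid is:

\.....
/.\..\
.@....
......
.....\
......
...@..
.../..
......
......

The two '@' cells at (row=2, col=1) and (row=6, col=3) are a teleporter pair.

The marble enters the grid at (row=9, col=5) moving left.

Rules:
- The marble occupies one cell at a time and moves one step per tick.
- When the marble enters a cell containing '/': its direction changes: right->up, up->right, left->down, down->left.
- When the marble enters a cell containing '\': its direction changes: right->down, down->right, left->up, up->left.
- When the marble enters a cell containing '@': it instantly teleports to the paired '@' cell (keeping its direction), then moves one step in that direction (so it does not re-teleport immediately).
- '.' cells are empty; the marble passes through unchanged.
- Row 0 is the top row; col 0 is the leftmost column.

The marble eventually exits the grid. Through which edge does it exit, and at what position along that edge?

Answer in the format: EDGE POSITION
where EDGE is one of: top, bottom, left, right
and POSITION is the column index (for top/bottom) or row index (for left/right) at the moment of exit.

Step 1: enter (9,5), '.' pass, move left to (9,4)
Step 2: enter (9,4), '.' pass, move left to (9,3)
Step 3: enter (9,3), '.' pass, move left to (9,2)
Step 4: enter (9,2), '.' pass, move left to (9,1)
Step 5: enter (9,1), '.' pass, move left to (9,0)
Step 6: enter (9,0), '.' pass, move left to (9,-1)
Step 7: at (9,-1) — EXIT via left edge, pos 9

Answer: left 9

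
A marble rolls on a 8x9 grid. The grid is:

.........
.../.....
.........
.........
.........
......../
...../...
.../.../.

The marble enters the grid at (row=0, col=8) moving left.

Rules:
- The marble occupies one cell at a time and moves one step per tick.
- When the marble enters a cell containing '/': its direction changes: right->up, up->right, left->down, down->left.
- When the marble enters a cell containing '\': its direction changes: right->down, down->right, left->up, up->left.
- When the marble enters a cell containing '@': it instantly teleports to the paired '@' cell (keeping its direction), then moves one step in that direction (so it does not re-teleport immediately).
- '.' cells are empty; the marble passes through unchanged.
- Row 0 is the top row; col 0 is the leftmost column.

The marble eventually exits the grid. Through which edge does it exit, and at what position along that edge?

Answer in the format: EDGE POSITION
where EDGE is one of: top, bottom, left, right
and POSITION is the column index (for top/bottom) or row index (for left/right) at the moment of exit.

Step 1: enter (0,8), '.' pass, move left to (0,7)
Step 2: enter (0,7), '.' pass, move left to (0,6)
Step 3: enter (0,6), '.' pass, move left to (0,5)
Step 4: enter (0,5), '.' pass, move left to (0,4)
Step 5: enter (0,4), '.' pass, move left to (0,3)
Step 6: enter (0,3), '.' pass, move left to (0,2)
Step 7: enter (0,2), '.' pass, move left to (0,1)
Step 8: enter (0,1), '.' pass, move left to (0,0)
Step 9: enter (0,0), '.' pass, move left to (0,-1)
Step 10: at (0,-1) — EXIT via left edge, pos 0

Answer: left 0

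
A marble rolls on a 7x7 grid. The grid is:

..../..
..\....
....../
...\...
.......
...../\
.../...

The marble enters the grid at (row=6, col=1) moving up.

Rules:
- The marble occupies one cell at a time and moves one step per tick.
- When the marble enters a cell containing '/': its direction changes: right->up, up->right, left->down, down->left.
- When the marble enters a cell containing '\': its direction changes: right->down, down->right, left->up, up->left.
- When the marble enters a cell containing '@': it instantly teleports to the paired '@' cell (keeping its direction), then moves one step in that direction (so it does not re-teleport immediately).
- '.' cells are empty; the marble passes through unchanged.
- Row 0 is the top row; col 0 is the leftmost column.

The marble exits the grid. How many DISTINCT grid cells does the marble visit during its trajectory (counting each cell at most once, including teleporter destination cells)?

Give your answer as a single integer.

Step 1: enter (6,1), '.' pass, move up to (5,1)
Step 2: enter (5,1), '.' pass, move up to (4,1)
Step 3: enter (4,1), '.' pass, move up to (3,1)
Step 4: enter (3,1), '.' pass, move up to (2,1)
Step 5: enter (2,1), '.' pass, move up to (1,1)
Step 6: enter (1,1), '.' pass, move up to (0,1)
Step 7: enter (0,1), '.' pass, move up to (-1,1)
Step 8: at (-1,1) — EXIT via top edge, pos 1
Distinct cells visited: 7 (path length 7)

Answer: 7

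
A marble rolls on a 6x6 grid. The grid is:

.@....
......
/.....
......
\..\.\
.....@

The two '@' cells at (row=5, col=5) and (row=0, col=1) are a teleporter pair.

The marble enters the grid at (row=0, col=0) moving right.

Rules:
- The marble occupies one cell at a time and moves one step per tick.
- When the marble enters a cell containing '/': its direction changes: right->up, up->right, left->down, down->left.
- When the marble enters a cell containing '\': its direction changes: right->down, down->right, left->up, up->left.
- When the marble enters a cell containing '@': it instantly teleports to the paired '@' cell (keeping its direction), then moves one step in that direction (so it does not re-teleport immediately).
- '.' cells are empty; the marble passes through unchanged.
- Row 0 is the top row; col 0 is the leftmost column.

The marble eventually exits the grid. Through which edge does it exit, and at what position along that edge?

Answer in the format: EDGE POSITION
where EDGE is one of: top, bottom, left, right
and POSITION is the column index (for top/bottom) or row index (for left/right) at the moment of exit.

Step 1: enter (0,0), '.' pass, move right to (0,1)
Step 2: enter (0,1), '@' teleport (0,1)->(5,5), also enter (5,5), move right to (5,6)
Step 3: at (5,6) — EXIT via right edge, pos 5

Answer: right 5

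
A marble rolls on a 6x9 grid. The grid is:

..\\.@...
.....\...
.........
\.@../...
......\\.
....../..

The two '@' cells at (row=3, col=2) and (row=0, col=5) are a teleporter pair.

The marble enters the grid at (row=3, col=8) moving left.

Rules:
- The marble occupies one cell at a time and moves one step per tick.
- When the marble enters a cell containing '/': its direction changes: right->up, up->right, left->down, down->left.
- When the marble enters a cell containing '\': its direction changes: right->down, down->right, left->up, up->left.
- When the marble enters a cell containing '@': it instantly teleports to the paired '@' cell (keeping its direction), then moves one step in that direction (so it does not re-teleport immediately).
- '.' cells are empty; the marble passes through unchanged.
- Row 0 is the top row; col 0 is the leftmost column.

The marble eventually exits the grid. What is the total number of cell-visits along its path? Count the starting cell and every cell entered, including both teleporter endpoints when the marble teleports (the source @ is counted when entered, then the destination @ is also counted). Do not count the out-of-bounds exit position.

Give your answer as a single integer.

Answer: 6

Derivation:
Step 1: enter (3,8), '.' pass, move left to (3,7)
Step 2: enter (3,7), '.' pass, move left to (3,6)
Step 3: enter (3,6), '.' pass, move left to (3,5)
Step 4: enter (3,5), '/' deflects left->down, move down to (4,5)
Step 5: enter (4,5), '.' pass, move down to (5,5)
Step 6: enter (5,5), '.' pass, move down to (6,5)
Step 7: at (6,5) — EXIT via bottom edge, pos 5
Path length (cell visits): 6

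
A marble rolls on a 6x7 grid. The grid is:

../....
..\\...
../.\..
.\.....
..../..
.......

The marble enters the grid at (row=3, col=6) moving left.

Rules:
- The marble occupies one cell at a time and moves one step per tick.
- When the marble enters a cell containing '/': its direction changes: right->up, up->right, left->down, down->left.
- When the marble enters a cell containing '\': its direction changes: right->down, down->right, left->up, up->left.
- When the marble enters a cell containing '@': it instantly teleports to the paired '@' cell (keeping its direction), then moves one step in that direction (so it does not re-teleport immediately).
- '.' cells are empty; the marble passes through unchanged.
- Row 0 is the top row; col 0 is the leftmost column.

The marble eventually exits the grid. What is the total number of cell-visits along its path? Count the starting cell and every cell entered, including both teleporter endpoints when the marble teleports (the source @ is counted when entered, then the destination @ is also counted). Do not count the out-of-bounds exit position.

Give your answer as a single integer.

Step 1: enter (3,6), '.' pass, move left to (3,5)
Step 2: enter (3,5), '.' pass, move left to (3,4)
Step 3: enter (3,4), '.' pass, move left to (3,3)
Step 4: enter (3,3), '.' pass, move left to (3,2)
Step 5: enter (3,2), '.' pass, move left to (3,1)
Step 6: enter (3,1), '\' deflects left->up, move up to (2,1)
Step 7: enter (2,1), '.' pass, move up to (1,1)
Step 8: enter (1,1), '.' pass, move up to (0,1)
Step 9: enter (0,1), '.' pass, move up to (-1,1)
Step 10: at (-1,1) — EXIT via top edge, pos 1
Path length (cell visits): 9

Answer: 9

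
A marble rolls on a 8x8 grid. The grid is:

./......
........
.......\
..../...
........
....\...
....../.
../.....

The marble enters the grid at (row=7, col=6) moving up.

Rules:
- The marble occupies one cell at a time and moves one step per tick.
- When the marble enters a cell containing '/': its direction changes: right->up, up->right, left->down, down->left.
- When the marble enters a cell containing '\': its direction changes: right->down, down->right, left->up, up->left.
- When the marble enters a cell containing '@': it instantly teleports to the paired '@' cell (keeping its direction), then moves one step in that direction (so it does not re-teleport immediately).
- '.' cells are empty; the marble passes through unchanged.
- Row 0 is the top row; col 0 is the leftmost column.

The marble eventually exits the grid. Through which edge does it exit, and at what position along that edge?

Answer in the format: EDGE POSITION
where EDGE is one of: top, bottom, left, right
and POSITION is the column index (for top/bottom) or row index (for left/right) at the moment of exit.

Answer: right 6

Derivation:
Step 1: enter (7,6), '.' pass, move up to (6,6)
Step 2: enter (6,6), '/' deflects up->right, move right to (6,7)
Step 3: enter (6,7), '.' pass, move right to (6,8)
Step 4: at (6,8) — EXIT via right edge, pos 6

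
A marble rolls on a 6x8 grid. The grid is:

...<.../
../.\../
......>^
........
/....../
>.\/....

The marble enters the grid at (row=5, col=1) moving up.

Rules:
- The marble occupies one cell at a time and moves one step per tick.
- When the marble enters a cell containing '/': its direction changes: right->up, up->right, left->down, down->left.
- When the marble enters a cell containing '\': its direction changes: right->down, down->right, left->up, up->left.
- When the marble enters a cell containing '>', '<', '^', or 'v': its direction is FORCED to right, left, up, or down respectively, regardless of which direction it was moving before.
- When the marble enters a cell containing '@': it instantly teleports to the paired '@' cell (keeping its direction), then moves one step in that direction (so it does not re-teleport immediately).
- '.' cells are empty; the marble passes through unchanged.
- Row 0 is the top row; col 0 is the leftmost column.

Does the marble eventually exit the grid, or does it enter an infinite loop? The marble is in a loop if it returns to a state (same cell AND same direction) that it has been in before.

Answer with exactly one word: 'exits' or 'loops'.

Answer: exits

Derivation:
Step 1: enter (5,1), '.' pass, move up to (4,1)
Step 2: enter (4,1), '.' pass, move up to (3,1)
Step 3: enter (3,1), '.' pass, move up to (2,1)
Step 4: enter (2,1), '.' pass, move up to (1,1)
Step 5: enter (1,1), '.' pass, move up to (0,1)
Step 6: enter (0,1), '.' pass, move up to (-1,1)
Step 7: at (-1,1) — EXIT via top edge, pos 1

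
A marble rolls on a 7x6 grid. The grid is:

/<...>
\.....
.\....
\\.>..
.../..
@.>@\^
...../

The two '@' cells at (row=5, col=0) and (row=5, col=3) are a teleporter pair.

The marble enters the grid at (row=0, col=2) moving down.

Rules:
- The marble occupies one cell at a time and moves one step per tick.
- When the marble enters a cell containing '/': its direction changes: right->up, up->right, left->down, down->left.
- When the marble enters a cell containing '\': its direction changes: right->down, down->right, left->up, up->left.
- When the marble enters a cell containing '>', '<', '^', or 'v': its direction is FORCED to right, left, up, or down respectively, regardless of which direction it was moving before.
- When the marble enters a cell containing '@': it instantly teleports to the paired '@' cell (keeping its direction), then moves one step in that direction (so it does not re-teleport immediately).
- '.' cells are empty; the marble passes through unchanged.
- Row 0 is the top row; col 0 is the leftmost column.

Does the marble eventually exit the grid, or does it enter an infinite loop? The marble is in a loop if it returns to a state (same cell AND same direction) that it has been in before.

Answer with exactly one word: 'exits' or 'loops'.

Step 1: enter (0,2), '.' pass, move down to (1,2)
Step 2: enter (1,2), '.' pass, move down to (2,2)
Step 3: enter (2,2), '.' pass, move down to (3,2)
Step 4: enter (3,2), '.' pass, move down to (4,2)
Step 5: enter (4,2), '.' pass, move down to (5,2)
Step 6: enter (5,2), '>' forces down->right, move right to (5,3)
Step 7: enter (5,3), '@' teleport (5,3)->(5,0), also enter (5,0), move right to (5,1)
Step 8: enter (5,1), '.' pass, move right to (5,2)
Step 9: enter (5,2), '>' forces right->right, move right to (5,3)
Step 10: at (5,3) dir=right — LOOP DETECTED (seen before)

Answer: loops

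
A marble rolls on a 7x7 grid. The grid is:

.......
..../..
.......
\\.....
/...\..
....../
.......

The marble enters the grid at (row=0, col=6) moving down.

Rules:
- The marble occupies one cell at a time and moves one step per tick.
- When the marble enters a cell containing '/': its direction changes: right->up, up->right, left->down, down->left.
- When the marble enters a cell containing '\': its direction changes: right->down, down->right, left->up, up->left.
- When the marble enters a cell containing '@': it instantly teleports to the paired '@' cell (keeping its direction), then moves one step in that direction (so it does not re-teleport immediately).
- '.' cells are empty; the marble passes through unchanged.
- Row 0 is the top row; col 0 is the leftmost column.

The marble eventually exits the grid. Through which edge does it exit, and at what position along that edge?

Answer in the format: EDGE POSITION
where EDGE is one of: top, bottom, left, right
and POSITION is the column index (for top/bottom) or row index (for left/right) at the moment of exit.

Step 1: enter (0,6), '.' pass, move down to (1,6)
Step 2: enter (1,6), '.' pass, move down to (2,6)
Step 3: enter (2,6), '.' pass, move down to (3,6)
Step 4: enter (3,6), '.' pass, move down to (4,6)
Step 5: enter (4,6), '.' pass, move down to (5,6)
Step 6: enter (5,6), '/' deflects down->left, move left to (5,5)
Step 7: enter (5,5), '.' pass, move left to (5,4)
Step 8: enter (5,4), '.' pass, move left to (5,3)
Step 9: enter (5,3), '.' pass, move left to (5,2)
Step 10: enter (5,2), '.' pass, move left to (5,1)
Step 11: enter (5,1), '.' pass, move left to (5,0)
Step 12: enter (5,0), '.' pass, move left to (5,-1)
Step 13: at (5,-1) — EXIT via left edge, pos 5

Answer: left 5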